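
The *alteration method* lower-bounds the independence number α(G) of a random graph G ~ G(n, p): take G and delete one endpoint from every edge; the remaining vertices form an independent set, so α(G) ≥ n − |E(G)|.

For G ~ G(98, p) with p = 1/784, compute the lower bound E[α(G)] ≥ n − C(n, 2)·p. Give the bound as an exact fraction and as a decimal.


E[|E(G)|] = C(98, 2)·p = 4753 · (1/784) = 97/16.
E[α(G)] ≥ n − E[|E(G)|] = 98 − 97/16 = 1471/16.
Numerically: ≈ 91.93750.
(This is only a lower bound; the true E[α(G)] may be larger.)

E[α(G)] ≥ 1471/16 ≈ 91.93750.


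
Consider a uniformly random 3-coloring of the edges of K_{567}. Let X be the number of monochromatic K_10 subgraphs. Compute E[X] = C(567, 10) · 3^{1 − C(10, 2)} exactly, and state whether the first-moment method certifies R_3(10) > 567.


E[X] = C(567, 10) · 3^{1 − 45} = 873787071273467749398 · 3^{−44} = 873787071273467749398/984770902183611232881.
As a reduced fraction: E[X] = 10787494707079848758/12157665459056928801 ≈ 0.887300.
Is E[X] < 1? YES.
Since E[X] < 1, there exists a 3-coloring of K_{567} with no monochromatic K_10; hence R_3(10) > 567.

E[X] = 10787494707079848758/12157665459056928801 ≈ 0.887300; E[X] < 1, so R_3(10) > 567.


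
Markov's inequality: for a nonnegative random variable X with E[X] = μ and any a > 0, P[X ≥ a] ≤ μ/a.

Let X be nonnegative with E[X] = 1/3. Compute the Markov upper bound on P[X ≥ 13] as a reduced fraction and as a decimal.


μ = E[X] = 1/3, a = 13.
Markov: P[X ≥ 13] ≤ μ/a = (1/3)/13 = 1/39.
Numerically: ≈ 0.02564.
(Since a = 13 > μ = 0.33333, the bound 1/39 is < 1 and informative.)

P[X ≥ 13] ≤ 1/39 ≈ 0.02564.


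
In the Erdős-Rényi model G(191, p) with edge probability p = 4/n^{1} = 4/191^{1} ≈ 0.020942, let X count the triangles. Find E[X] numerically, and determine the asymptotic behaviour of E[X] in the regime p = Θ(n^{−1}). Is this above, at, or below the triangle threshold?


Number of potential triangles: C(191, 3) = 1143135.
Each occurs with probability p³ ≈ (0.020942)³ ≈ 9.1850150e-06.
By linearity: E[X] = C(191, 3)·p³ ≈ 1143135 · 9.1850150e-06 ≈ 10.49971.
Here α = 1, so p = 4/n is exactly at the triangle threshold p ~ 1/n. Asymptotically E[X] → c³/6 = 4³/6 = 32/3 ≈ 10.66667, a bounded constant. In this regime the triangle count is asymptotically Poisson(c³/6).

E[X] ≈ 10.49971; in regime p = Θ(1/n^{1}) E[X] stays bounded (at the triangle threshold p ~ 1/n).


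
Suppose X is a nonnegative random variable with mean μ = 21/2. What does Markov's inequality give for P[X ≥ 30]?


μ = E[X] = 21/2, a = 30.
Markov: P[X ≥ 30] ≤ μ/a = (21/2)/30 = 7/20.
Numerically: ≈ 0.350.
(Since a = 30 > μ = 10.500, the bound 7/20 is < 1 and informative.)

P[X ≥ 30] ≤ 7/20 ≈ 0.350.


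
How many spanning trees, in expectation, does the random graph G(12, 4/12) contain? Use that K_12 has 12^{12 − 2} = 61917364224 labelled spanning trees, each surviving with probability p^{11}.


K_12 has 12^{12 − 2} = 61917364224 labelled spanning trees.
For each such spanning tree H, let X_H = 1 if all 11 edges of H are present in G. Then P[X_H = 1] = p^{11} = (1/3)^{11} = 1/177147.
Summing the indicators: E[X] = Σ_H E[X_H] = 61917364224 · p^{11} = 61917364224 · 1/177147 = 1048576/3.
Numerically: E[X] ≈ 3.5e+05.

E[X] = 61917364224 · (1/3)^{11} = 1048576/3 ≈ 3.5e+05.


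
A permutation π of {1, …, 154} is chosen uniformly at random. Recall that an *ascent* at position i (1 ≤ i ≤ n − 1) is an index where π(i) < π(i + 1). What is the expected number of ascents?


Write X = Σ X_I over i = 1, …, 153, with X_I the indicator of one ascent.
There are 153 indicators.
For each fixed i, the pair (π(i), π(i+1)) is a uniformly random ordered pair of distinct values from {1, …, 154}; by symmetry P[π(i) < π(i+1)] = 1/2.
By linearity: E[X] = 153 · (1/2) = (154 − 1) · (1/2) = 153/2 ≈ 76.500000.

E[X] = 153/2 = 76.500000.


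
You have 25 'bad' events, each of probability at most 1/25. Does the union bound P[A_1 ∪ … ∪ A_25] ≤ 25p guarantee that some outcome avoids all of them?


Union bound: P[∪_{i=1}^{25} A_i] ≤ Σ_i P[A_i] ≤ 25·p = 25·(1/25) = 1.
Numerically: 1 ≈ 1.000.
Is 1 < 1? NO.
Since the bound 1 is ≥ 1, the union bound is uninformative here; it does NOT by itself certify existence.

25·p = 1 ≈ 1.000; existence NOT certified by the union bound.


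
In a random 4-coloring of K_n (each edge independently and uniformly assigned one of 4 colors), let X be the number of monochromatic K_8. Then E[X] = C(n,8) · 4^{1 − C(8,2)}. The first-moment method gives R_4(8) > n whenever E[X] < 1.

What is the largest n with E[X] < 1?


We need C(n, 8) · 4^{1 − 28} < 1, i.e. C(n, 8) < 4^{28 − 1} = 18014398509481984.
Check values of n near the boundary:
  n = 407: C(407, 8) = 17424959239309050; 17424959239309050 < 18014398509481984? YES
  n = 408: C(408, 8) = 17773458424095231; 17773458424095231 < 18014398509481984? YES
  n = 409: C(409, 8) = 18128041135797879; 18128041135797879 < 18014398509481984? NO
  n = 410: C(410, 8) = 18488798173326195; 18488798173326195 < 18014398509481984? NO
  n = 411: C(411, 8) = 18855821462126715; 18855821462126715 < 18014398509481984? NO
The largest n with C(n, 8) < 18014398509481984 is n = 408 (where E[X] = 17773458424095231/18014398509481984 ≈ 0.986625). Hence R_4(8) > 408, i.e. R_4(8) ≥ 409.

Largest n = 408; hence R_4(8) > 408.


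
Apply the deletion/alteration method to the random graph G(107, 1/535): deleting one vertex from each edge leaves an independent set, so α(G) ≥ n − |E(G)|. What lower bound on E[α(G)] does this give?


E[|E(G)|] = C(107, 2)·p = 5671 · (1/535) = 53/5.
E[α(G)] ≥ n − E[|E(G)|] = 107 − 53/5 = 482/5.
Numerically: ≈ 96.40000.
(This is only a lower bound; the true E[α(G)] may be larger.)

E[α(G)] ≥ 482/5 ≈ 96.40000.


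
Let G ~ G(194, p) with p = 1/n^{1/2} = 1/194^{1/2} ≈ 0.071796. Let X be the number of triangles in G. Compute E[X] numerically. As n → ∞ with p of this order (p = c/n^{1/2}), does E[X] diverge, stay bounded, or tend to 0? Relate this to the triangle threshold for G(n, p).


Number of potential triangles: C(194, 3) = 1198144.
Each occurs with probability p³ ≈ (0.071796)³ ≈ 3.7008153e-04.
By linearity: E[X] = C(194, 3)·p³ ≈ 1198144 · 3.7008153e-04 ≈ 443.41096.
Since α = 1/2 < 1, p = c/n^{1/2} ≫ 1/n is above the triangle threshold p ~ 1/n. Asymptotically E[X] ~ (c³/6)·n^{3(1−α)} = (1³/6)·n^{1.5} → ∞; triangles are abundant w.h.p.

E[X] ≈ 443.41096; in regime p = Θ(1/n^{1/2}) E[X] diverges (above the triangle threshold p ~ 1/n).


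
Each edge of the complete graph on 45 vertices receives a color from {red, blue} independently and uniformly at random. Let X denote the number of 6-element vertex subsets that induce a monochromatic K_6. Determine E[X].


Let X = Σ_S X_S over the C(45, 6) = 8145060 subsets S of size 6, where X_S = 1 if the K_6 on S is monochromatic.
For a fixed S, the K_6 on S has C(6, 2) = 15 edges. P[all 15 edges red] = (1/2)^15, and likewise for blue, so P[monochromatic] = 2·(1/2)^15 = 2^{1 − 15} = 1/16384.
Summing: E[X] = C(45, 6) · 2^{1 − 15} = 8145060 · 1/16384 = 2036265/4096.
Numerically: E[X] ≈ 497.135.

E[X] = C(45,6)·2^(1−C(6,2)) = 2036265/4096 ≈ 497.135.


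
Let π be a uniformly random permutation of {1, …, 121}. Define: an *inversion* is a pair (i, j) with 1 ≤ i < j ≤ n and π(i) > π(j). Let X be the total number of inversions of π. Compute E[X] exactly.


Write X = Σ X_I over the C(121, 2) = 7260 pairs i < j, with X_I the indicator of one inversion.
There are 7260 indicators.
For each fixed pair i < j, the values π(i) and π(j) are two distinct elements of {1, …, 121} in uniformly random order; by symmetry P[π(i) > π(j)] = 1/2.
By linearity: E[X] = 7260 · (1/2) = C(121, 2) · (1/2) = 7260/2 = 3630 ≈ 3630.000000.

E[X] = 3630 = 3630.000000.


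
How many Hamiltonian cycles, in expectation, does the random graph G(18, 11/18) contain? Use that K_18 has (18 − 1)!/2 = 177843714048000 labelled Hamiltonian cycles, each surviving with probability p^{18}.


K_18 has (18 − 1)!/2 = 177843714048000 labelled Hamiltonian cycles.
For each such Hamiltonian cycle H, let X_H = 1 if all 18 edges of H are present in G. Then P[X_H = 1] = p^{18} = (11/18)^{18} = 5559917313492231481/39346408075296537575424.
By linearity of expectation: E[X] = Σ_H E[X_H] = 177843714048000 · p^{18} = 177843714048000 · 5559917313492231481/39346408075296537575424 = 82786473808235140223154875/3294258113514384.
Numerically: E[X] ≈ 2.51e+10.

E[X] = 177843714048000 · (11/18)^{18} = 82786473808235140223154875/3294258113514384 ≈ 2.51e+10.


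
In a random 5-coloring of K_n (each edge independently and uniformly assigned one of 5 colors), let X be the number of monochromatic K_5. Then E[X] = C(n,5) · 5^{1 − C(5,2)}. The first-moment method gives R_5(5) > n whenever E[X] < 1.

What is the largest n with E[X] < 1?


We need C(n, 5) · 5^{1 − 10} < 1, i.e. C(n, 5) < 5^{10 − 1} = 1953125.
Check values of n near the boundary:
  n = 44: C(44, 5) = 1086008; 1086008 < 1953125? YES
  n = 45: C(45, 5) = 1221759; 1221759 < 1953125? YES
  n = 46: C(46, 5) = 1370754; 1370754 < 1953125? YES
  n = 47: C(47, 5) = 1533939; 1533939 < 1953125? YES
  n = 48: C(48, 5) = 1712304; 1712304 < 1953125? YES
  n = 49: C(49, 5) = 1906884; 1906884 < 1953125? YES
  n = 50: C(50, 5) = 2118760; 2118760 < 1953125? NO
  n = 51: C(51, 5) = 2349060; 2349060 < 1953125? NO
  n = 52: C(52, 5) = 2598960; 2598960 < 1953125? NO
The largest n with C(n, 5) < 1953125 is n = 49 (where E[X] = 1906884/1953125 ≈ 0.9763). Hence R_5(5) > 49, i.e. R_5(5) ≥ 50.

Largest n = 49; hence R_5(5) > 49.


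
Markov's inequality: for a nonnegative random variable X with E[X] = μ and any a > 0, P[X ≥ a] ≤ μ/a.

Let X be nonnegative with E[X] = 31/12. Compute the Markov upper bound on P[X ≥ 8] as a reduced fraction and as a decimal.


μ = E[X] = 31/12, a = 8.
Markov: P[X ≥ 8] ≤ μ/a = (31/12)/8 = 31/96.
Numerically: ≈ 0.322917.
(Since a = 8 > μ = 2.583333, the bound 31/96 is < 1 and informative.)

P[X ≥ 8] ≤ 31/96 ≈ 0.322917.


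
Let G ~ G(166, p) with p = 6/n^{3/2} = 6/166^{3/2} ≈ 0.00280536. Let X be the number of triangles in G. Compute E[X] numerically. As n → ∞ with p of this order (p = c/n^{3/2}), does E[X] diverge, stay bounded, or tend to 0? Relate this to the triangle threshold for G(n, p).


Number of potential triangles: C(166, 3) = 748660.
Each occurs with probability p³ ≈ (0.00280536)³ ≈ 2.20783877e-08.
By linearity: E[X] = C(166, 3)·p³ ≈ 748660 · 2.20783877e-08 ≈ 0.016529.
Since α = 3/2 > 1, p = c/n^{3/2} = o(1/n) is below the triangle threshold p ~ 1/n. Asymptotically E[X] ~ (c³/6)·n^{3(1−α)} = (6³/6)·n^{-1.5} → 0, so by Markov's inequality G has no triangles w.h.p.

E[X] ≈ 0.016529; in regime p = Θ(1/n^{3/2}) E[X] tends to 0 (below the triangle threshold p ~ 1/n).


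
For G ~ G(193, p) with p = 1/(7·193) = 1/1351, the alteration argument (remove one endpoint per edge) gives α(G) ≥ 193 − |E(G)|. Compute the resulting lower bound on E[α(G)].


E[|E(G)|] = C(193, 2)·p = 18528 · (1/1351) = 96/7.
E[α(G)] ≥ n − E[|E(G)|] = 193 − 96/7 = 1255/7.
Numerically: ≈ 179.285714.
(This is only a lower bound; the true E[α(G)] may be larger.)

E[α(G)] ≥ 1255/7 ≈ 179.285714.


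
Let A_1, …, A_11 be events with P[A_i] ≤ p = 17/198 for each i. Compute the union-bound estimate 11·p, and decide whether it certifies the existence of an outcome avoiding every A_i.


Union bound: P[∪_{i=1}^{11} A_i] ≤ Σ_i P[A_i] ≤ 11·p = 11·(17/198) = 17/18.
Numerically: 17/18 ≈ 0.9444.
Is 17/18 < 1? YES.
Since P[∪ A_i] ≤ 17/18 < 1, the complement has P[∩ A_i^c] ≥ 1 − 17/18 = 1/18 > 0, so some outcome avoids every A_i.

11·p = 17/18 ≈ 0.9444; existence CERTIFIED by the union bound.


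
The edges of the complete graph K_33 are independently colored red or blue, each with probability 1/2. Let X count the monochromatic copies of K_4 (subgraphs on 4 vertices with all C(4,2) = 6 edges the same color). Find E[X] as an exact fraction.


Let X = Σ_S X_S over the C(33, 4) = 40920 subsets S of size 4, where X_S = 1 if the K_4 on S is monochromatic.
For a fixed S, the K_4 on S has C(4, 2) = 6 edges. P[all 6 edges red] = (1/2)^6, and likewise for blue, so P[monochromatic] = 2·(1/2)^6 = 2^{1 − 6} = 1/32.
Summing: E[X] = C(33, 4) · 2^{1 − 6} = 40920 · 1/32 = 5115/4.
Numerically: E[X] ≈ 1278.750.

E[X] = C(33,4)·2^(1−C(4,2)) = 5115/4 ≈ 1278.750.


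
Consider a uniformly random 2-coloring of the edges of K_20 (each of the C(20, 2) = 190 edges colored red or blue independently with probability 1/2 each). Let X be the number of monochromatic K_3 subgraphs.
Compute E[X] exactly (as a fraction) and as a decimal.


Let X = Σ_S X_S over the C(20, 3) = 1140 subsets S of size 3, where X_S = 1 if the K_3 on S is monochromatic.
For a fixed S, the K_3 on S has C(3, 2) = 3 edges. P[all 3 edges red] = (1/2)^3, and likewise for blue, so P[monochromatic] = 2·(1/2)^3 = 2^{1 − 3} = 1/4.
Summing: E[X] = C(20, 3) · 2^{1 − 3} = 1140 · 1/4 = 285.
Numerically: E[X] ≈ 285.0000.

E[X] = C(20,3)·2^(1−C(3,2)) = 285 ≈ 285.0000.


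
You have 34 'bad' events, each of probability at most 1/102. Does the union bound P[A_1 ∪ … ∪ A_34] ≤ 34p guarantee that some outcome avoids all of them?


Union bound: P[∪_{i=1}^{34} A_i] ≤ Σ_i P[A_i] ≤ 34·p = 34·(1/102) = 1/3.
Numerically: 1/3 ≈ 0.3333.
Is 1/3 < 1? YES.
Since P[∪ A_i] ≤ 1/3 < 1, the complement has P[∩ A_i^c] ≥ 1 − 1/3 = 2/3 > 0, so some outcome avoids every A_i.

34·p = 1/3 ≈ 0.3333; existence CERTIFIED by the union bound.


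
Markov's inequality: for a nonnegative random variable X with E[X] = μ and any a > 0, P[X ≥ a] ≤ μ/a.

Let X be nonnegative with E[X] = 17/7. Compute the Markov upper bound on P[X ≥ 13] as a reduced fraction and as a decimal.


μ = E[X] = 17/7, a = 13.
Markov: P[X ≥ 13] ≤ μ/a = (17/7)/13 = 17/91.
Numerically: ≈ 0.187.
(Since a = 13 > μ = 2.429, the bound 17/91 is < 1 and informative.)

P[X ≥ 13] ≤ 17/91 ≈ 0.187.


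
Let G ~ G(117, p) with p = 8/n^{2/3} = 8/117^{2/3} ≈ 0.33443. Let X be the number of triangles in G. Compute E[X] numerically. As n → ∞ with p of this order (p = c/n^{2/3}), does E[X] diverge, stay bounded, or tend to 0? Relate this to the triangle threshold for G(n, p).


Number of potential triangles: C(117, 3) = 260130.
Each occurs with probability p³ ≈ (0.33443)³ ≈ 3.7402294e-02.
By linearity: E[X] = C(117, 3)·p³ ≈ 260130 · 3.7402294e-02 ≈ 9729.45869.
Since α = 2/3 < 1, p = c/n^{2/3} ≫ 1/n is above the triangle threshold p ~ 1/n. Asymptotically E[X] ~ (c³/6)·n^{3(1−α)} = (8³/6)·n^{1} → ∞; triangles are abundant w.h.p.

E[X] ≈ 9729.45869; in regime p = Θ(1/n^{2/3}) E[X] diverges (above the triangle threshold p ~ 1/n).


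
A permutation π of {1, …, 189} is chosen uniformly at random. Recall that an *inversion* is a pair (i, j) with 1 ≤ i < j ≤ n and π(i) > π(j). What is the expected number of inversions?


Write X = Σ X_I over the C(189, 2) = 17766 pairs i < j, with X_I the indicator of one inversion.
There are 17766 indicators.
For each fixed pair i < j, the values π(i) and π(j) are two distinct elements of {1, …, 189} in uniformly random order; by symmetry P[π(i) > π(j)] = 1/2.
By linearity: E[X] = 17766 · (1/2) = C(189, 2) · (1/2) = 17766/2 = 8883 ≈ 8883.000.

E[X] = 8883 = 8883.000.


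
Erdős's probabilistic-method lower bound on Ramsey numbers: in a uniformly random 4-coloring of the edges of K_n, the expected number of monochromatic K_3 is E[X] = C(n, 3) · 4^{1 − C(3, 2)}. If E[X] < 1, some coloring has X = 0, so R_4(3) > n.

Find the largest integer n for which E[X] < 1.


We need C(n, 3) · 4^{1 − 3} < 1, i.e. C(n, 3) < 4^{3 − 1} = 16.
Check values of n near the boundary:
  n = 3: C(3, 3) = 1; 1 < 16? YES
  n = 4: C(4, 3) = 4; 4 < 16? YES
  n = 5: C(5, 3) = 10; 10 < 16? YES
  n = 6: C(6, 3) = 20; 20 < 16? NO
  n = 7: C(7, 3) = 35; 35 < 16? NO
  n = 8: C(8, 3) = 56; 56 < 16? NO
The largest n with C(n, 3) < 16 is n = 5 (where E[X] = 5/8 ≈ 0.6250). Hence R_4(3) > 5, i.e. R_4(3) ≥ 6.

Largest n = 5; hence R_4(3) > 5.


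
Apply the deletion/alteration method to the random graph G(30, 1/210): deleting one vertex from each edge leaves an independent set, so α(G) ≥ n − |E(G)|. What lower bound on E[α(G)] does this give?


E[|E(G)|] = C(30, 2)·p = 435 · (1/210) = 29/14.
E[α(G)] ≥ n − E[|E(G)|] = 30 − 29/14 = 391/14.
Numerically: ≈ 27.929.
(This is only a lower bound; the true E[α(G)] may be larger.)

E[α(G)] ≥ 391/14 ≈ 27.929.


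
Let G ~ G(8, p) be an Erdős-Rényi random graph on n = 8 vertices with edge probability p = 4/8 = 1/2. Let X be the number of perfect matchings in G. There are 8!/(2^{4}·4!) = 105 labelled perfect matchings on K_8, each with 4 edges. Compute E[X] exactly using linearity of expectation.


K_8 has 8!/(2^{4}·4!) = 105 labelled perfect matchings.
For each such perfect matching H, let X_H = 1 if all 4 edges of H are present in G. Then P[X_H = 1] = p^{4} = (1/2)^{4} = 1/16.
Summing the indicators: E[X] = Σ_H E[X_H] = 105 · p^{4} = 105 · 1/16 = 105/16.
Numerically: E[X] ≈ 6.56.

E[X] = 105 · (1/2)^{4} = 105/16 ≈ 6.56.


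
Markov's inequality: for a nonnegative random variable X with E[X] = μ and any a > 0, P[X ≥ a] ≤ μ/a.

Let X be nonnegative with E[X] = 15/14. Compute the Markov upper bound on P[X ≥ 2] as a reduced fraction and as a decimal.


μ = E[X] = 15/14, a = 2.
Markov: P[X ≥ 2] ≤ μ/a = (15/14)/2 = 15/28.
Numerically: ≈ 0.535714.
(Since a = 2 > μ = 1.071429, the bound 15/28 is < 1 and informative.)

P[X ≥ 2] ≤ 15/28 ≈ 0.535714.


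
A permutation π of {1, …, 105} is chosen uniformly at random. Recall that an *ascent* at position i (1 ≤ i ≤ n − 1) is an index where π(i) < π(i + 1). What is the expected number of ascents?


Write X = Σ X_I over i = 1, …, 104, with X_I the indicator of one ascent.
There are 104 indicators.
For each fixed i, the pair (π(i), π(i+1)) is a uniformly random ordered pair of distinct values from {1, …, 105}; by symmetry P[π(i) < π(i+1)] = 1/2.
By linearity: E[X] = 104 · (1/2) = (105 − 1) · (1/2) = 52 ≈ 52.000000.

E[X] = 52 = 52.000000.


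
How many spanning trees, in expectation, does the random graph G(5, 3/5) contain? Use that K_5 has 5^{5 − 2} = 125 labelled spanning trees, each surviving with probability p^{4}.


K_5 has 5^{5 − 2} = 125 labelled spanning trees.
For each such spanning tree H, let X_H = 1 if all 4 edges of H are present in G. Then P[X_H = 1] = p^{4} = (3/5)^{4} = 81/625.
Summing the indicators: E[X] = Σ_H E[X_H] = 125 · p^{4} = 125 · 81/625 = 81/5.
Numerically: E[X] ≈ 16.2.

E[X] = 125 · (3/5)^{4} = 81/5 ≈ 16.2.


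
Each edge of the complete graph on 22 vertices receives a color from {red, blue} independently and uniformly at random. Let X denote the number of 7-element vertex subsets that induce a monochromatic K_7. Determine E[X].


Let X = Σ_S X_S over the C(22, 7) = 170544 subsets S of size 7, where X_S = 1 if the K_7 on S is monochromatic.
For a fixed S, the K_7 on S has C(7, 2) = 21 edges. P[all 21 edges red] = (1/2)^21, and likewise for blue, so P[monochromatic] = 2·(1/2)^21 = 2^{1 − 21} = 1/1048576.
By linearity: E[X] = C(22, 7) · 2^{1 − 21} = 170544 · 1/1048576 = 10659/65536.
Numerically: E[X] ≈ 0.1626.

E[X] = C(22,7)·2^(1−C(7,2)) = 10659/65536 ≈ 0.1626.


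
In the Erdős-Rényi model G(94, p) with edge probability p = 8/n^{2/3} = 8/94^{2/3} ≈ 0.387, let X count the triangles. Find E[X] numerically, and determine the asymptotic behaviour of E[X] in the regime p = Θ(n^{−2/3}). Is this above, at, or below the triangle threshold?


Number of potential triangles: C(94, 3) = 134044.
Each occurs with probability p³ ≈ (0.387)³ ≈ 5.79448e-02.
By linearity: E[X] = C(94, 3)·p³ ≈ 134044 · 5.79448e-02 ≈ 7767.149.
Since α = 2/3 < 1, p = c/n^{2/3} ≫ 1/n is above the triangle threshold p ~ 1/n. Asymptotically E[X] ~ (c³/6)·n^{3(1−α)} = (8³/6)·n^{1} → ∞; triangles are abundant w.h.p.

E[X] ≈ 7767.149; in regime p = Θ(1/n^{2/3}) E[X] diverges (above the triangle threshold p ~ 1/n).


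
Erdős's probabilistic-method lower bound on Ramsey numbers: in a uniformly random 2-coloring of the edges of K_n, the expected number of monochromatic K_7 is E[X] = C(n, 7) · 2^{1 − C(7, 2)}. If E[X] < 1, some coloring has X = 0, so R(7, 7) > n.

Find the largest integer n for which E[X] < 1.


We need C(n, 7) · 2^{1 − 21} < 1, i.e. C(n, 7) < 2^{21 − 1} = 1048576.
Check values of n near the boundary:
  n = 24: C(24, 7) = 346104; 346104 < 1048576? YES
  n = 25: C(25, 7) = 480700; 480700 < 1048576? YES
  n = 26: C(26, 7) = 657800; 657800 < 1048576? YES
  n = 27: C(27, 7) = 888030; 888030 < 1048576? YES
  n = 28: C(28, 7) = 1184040; 1184040 < 1048576? NO
  n = 29: C(29, 7) = 1560780; 1560780 < 1048576? NO
  n = 30: C(30, 7) = 2035800; 2035800 < 1048576? NO
The largest n with C(n, 7) < 1048576 is n = 27 (where E[X] = 444015/524288 ≈ 0.846891). Hence R(7, 7) > 27, i.e. R(7, 7) ≥ 28.

Largest n = 27; hence R(7, 7) > 27.


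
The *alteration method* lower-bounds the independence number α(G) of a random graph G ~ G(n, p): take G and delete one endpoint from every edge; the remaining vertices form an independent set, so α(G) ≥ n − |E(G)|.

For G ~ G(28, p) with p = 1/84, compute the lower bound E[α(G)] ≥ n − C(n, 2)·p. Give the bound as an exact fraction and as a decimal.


E[|E(G)|] = C(28, 2)·p = 378 · (1/84) = 9/2.
E[α(G)] ≥ n − E[|E(G)|] = 28 − 9/2 = 47/2.
Numerically: ≈ 23.50000.
(This is only a lower bound; the true E[α(G)] may be larger.)

E[α(G)] ≥ 47/2 ≈ 23.50000.


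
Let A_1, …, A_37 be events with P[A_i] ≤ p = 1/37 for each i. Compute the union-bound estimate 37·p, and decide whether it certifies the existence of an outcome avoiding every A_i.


Union bound: P[∪_{i=1}^{37} A_i] ≤ Σ_i P[A_i] ≤ 37·p = 37·(1/37) = 1.
Numerically: 1 ≈ 1.0000.
Is 1 < 1? NO.
Since the bound 1 is ≥ 1, the union bound is uninformative here; it does NOT by itself certify existence.

37·p = 1 ≈ 1.0000; existence NOT certified by the union bound.


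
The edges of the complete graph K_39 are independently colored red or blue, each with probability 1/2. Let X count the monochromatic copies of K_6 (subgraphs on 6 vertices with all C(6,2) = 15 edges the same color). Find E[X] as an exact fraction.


Let X = Σ_S X_S over the C(39, 6) = 3262623 subsets S of size 6, where X_S = 1 if the K_6 on S is monochromatic.
For a fixed S, the K_6 on S has C(6, 2) = 15 edges. P[all 15 edges red] = (1/2)^15, and likewise for blue, so P[monochromatic] = 2·(1/2)^15 = 2^{1 − 15} = 1/16384.
Summing: E[X] = C(39, 6) · 2^{1 − 15} = 3262623 · 1/16384 = 3262623/16384.
Numerically: E[X] ≈ 199.13470.

E[X] = C(39,6)·2^(1−C(6,2)) = 3262623/16384 ≈ 199.13470.


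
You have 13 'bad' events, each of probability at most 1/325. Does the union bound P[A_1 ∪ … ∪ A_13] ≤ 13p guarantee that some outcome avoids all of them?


Union bound: P[∪_{i=1}^{13} A_i] ≤ Σ_i P[A_i] ≤ 13·p = 13·(1/325) = 1/25.
Numerically: 1/25 ≈ 0.040000.
Is 1/25 < 1? YES.
Since P[∪ A_i] ≤ 1/25 < 1, the complement has P[∩ A_i^c] ≥ 1 − 1/25 = 24/25 > 0, so some outcome avoids every A_i.

13·p = 1/25 ≈ 0.040000; existence CERTIFIED by the union bound.


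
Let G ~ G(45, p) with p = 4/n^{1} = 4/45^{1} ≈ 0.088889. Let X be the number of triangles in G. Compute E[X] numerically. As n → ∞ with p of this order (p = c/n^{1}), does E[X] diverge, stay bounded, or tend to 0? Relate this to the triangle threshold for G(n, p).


Number of potential triangles: C(45, 3) = 14190.
Each occurs with probability p³ ≈ (0.088889)³ ≈ 7.0233196e-04.
By linearity: E[X] = C(45, 3)·p³ ≈ 14190 · 7.0233196e-04 ≈ 9.96609.
Here α = 1, so p = 4/n is exactly at the triangle threshold p ~ 1/n. Asymptotically E[X] → c³/6 = 4³/6 = 32/3 ≈ 10.66667, a bounded constant. In this regime the triangle count is asymptotically Poisson(c³/6).

E[X] ≈ 9.96609; in regime p = Θ(1/n^{1}) E[X] stays bounded (at the triangle threshold p ~ 1/n).


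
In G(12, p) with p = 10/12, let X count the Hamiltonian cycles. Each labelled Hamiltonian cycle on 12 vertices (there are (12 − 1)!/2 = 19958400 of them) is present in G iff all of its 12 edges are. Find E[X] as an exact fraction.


K_12 has (12 − 1)!/2 = 19958400 labelled Hamiltonian cycles.
For each such Hamiltonian cycle H, let X_H = 1 if all 12 edges of H are present in G. Then P[X_H = 1] = p^{12} = (5/6)^{12} = 244140625/2176782336.
By linearity: E[X] = Σ_H E[X_H] = 19958400 · p^{12} = 19958400 · 244140625/2176782336 = 469970703125/209952.
Numerically: E[X] ≈ 2.23847e+06.

E[X] = 19958400 · (5/6)^{12} = 469970703125/209952 ≈ 2.23847e+06.


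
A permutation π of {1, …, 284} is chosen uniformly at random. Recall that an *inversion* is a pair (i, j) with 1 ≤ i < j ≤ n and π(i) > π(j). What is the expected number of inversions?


Write X = Σ X_I over the C(284, 2) = 40186 pairs i < j, with X_I the indicator of one inversion.
There are 40186 indicators.
For each fixed pair i < j, the values π(i) and π(j) are two distinct elements of {1, …, 284} in uniformly random order; by symmetry P[π(i) > π(j)] = 1/2.
By linearity: E[X] = 40186 · (1/2) = C(284, 2) · (1/2) = 40186/2 = 20093 ≈ 20093.000000.

E[X] = 20093 = 20093.000000.


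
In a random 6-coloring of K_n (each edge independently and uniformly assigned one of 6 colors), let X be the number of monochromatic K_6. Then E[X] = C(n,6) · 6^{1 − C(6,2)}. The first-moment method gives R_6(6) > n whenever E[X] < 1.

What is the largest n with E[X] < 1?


We need C(n, 6) · 6^{1 − 15} < 1, i.e. C(n, 6) < 6^{15 − 1} = 78364164096.
Check values of n near the boundary:
  n = 195: C(195, 6) = 70656049360; 70656049360 < 78364164096? YES
  n = 196: C(196, 6) = 72887293024; 72887293024 < 78364164096? YES
  n = 197: C(197, 6) = 75176946208; 75176946208 < 78364164096? YES
  n = 198: C(198, 6) = 77526225777; 77526225777 < 78364164096? YES
  n = 199: C(199, 6) = 79936367511; 79936367511 < 78364164096? NO
  n = 200: C(200, 6) = 82408626300; 82408626300 < 78364164096? NO
  n = 201: C(201, 6) = 84944276340; 84944276340 < 78364164096? NO
The largest n with C(n, 6) < 78364164096 is n = 198 (where E[X] = 25842075259/26121388032 ≈ 0.989). Hence R_6(6) > 198, i.e. R_6(6) ≥ 199.

Largest n = 198; hence R_6(6) > 198.


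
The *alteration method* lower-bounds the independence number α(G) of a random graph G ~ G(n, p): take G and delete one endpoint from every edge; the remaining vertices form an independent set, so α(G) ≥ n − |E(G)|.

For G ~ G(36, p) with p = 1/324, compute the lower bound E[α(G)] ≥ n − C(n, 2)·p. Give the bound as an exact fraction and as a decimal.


E[|E(G)|] = C(36, 2)·p = 630 · (1/324) = 35/18.
E[α(G)] ≥ n − E[|E(G)|] = 36 − 35/18 = 613/18.
Numerically: ≈ 34.0556.
(This is only a lower bound; the true E[α(G)] may be larger.)

E[α(G)] ≥ 613/18 ≈ 34.0556.


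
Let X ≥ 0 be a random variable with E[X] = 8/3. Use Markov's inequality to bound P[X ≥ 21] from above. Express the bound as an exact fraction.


μ = E[X] = 8/3, a = 21.
Markov: P[X ≥ 21] ≤ μ/a = (8/3)/21 = 8/63.
Numerically: ≈ 0.126984.
(Since a = 21 > μ = 2.666667, the bound 8/63 is < 1 and informative.)

P[X ≥ 21] ≤ 8/63 ≈ 0.126984.


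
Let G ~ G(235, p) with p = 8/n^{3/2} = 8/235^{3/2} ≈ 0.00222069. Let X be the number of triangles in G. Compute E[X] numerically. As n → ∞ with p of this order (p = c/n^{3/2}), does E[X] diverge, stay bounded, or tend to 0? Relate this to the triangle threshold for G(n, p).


Number of potential triangles: C(235, 3) = 2135445.
Each occurs with probability p³ ≈ (0.00222069)³ ≈ 1.09512724e-08.
By linearity: E[X] = C(235, 3)·p³ ≈ 2135445 · 1.09512724e-08 ≈ 0.023386.
Since α = 3/2 > 1, p = c/n^{3/2} = o(1/n) is below the triangle threshold p ~ 1/n. Asymptotically E[X] ~ (c³/6)·n^{3(1−α)} = (8³/6)·n^{-1.5} → 0, so by Markov's inequality G has no triangles w.h.p.

E[X] ≈ 0.023386; in regime p = Θ(1/n^{3/2}) E[X] tends to 0 (below the triangle threshold p ~ 1/n).


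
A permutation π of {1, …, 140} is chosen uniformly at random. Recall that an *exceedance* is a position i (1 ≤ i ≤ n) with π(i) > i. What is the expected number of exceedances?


Write X = Σ_{i=1}^{140} X_i, where X_i = 1_{π(i) > i}.
For each fixed i, π(i) is uniform over {1, …, 140} (marginal of a uniform permutation), so P[π(i) > i] = (n − i)/n. Summing: Σ_{i=1}^{140} (n − i)/n = (0 + 1 + … + 139)/140 = 140(140 − 1)/(2·140) = (140 − 1)/2.
Hence E[X] = Σ_{i=1}^{140} (140 − i)/140 = 139/2 ≈ 69.5000.

E[X] = 139/2 = 69.5000.


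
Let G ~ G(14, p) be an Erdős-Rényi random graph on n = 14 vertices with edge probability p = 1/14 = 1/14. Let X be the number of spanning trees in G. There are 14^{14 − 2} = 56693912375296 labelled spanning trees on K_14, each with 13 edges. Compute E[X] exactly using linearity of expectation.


K_14 has 14^{14 − 2} = 56693912375296 labelled spanning trees.
For each such spanning tree H, let X_H = 1 if all 13 edges of H are present in G. Then P[X_H = 1] = p^{13} = (1/14)^{13} = 1/793714773254144.
Summing the indicators: E[X] = Σ_H E[X_H] = 56693912375296 · p^{13} = 56693912375296 · 1/793714773254144 = 1/14.
Numerically: E[X] ≈ 0.0714.

E[X] = 56693912375296 · (1/14)^{13} = 1/14 ≈ 0.0714.


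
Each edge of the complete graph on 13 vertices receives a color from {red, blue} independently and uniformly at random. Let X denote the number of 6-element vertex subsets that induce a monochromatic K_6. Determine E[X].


Let X = Σ_S X_S over the C(13, 6) = 1716 subsets S of size 6, where X_S = 1 if the K_6 on S is monochromatic.
For a fixed S, the K_6 on S has C(6, 2) = 15 edges. P[all 15 edges red] = (1/2)^15, and likewise for blue, so P[monochromatic] = 2·(1/2)^15 = 2^{1 − 15} = 1/16384.
By linearity of expectation: E[X] = C(13, 6) · 2^{1 − 15} = 1716 · 1/16384 = 429/4096.
Numerically: E[X] ≈ 0.10474.

E[X] = C(13,6)·2^(1−C(6,2)) = 429/4096 ≈ 0.10474.


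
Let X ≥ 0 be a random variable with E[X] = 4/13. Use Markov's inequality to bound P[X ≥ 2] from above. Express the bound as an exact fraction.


μ = E[X] = 4/13, a = 2.
Markov: P[X ≥ 2] ≤ μ/a = (4/13)/2 = 2/13.
Numerically: ≈ 0.153846.
(Since a = 2 > μ = 0.307692, the bound 2/13 is < 1 and informative.)

P[X ≥ 2] ≤ 2/13 ≈ 0.153846.


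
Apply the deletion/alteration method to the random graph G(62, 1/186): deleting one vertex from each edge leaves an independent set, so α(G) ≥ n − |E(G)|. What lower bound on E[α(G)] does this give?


E[|E(G)|] = C(62, 2)·p = 1891 · (1/186) = 61/6.
E[α(G)] ≥ n − E[|E(G)|] = 62 − 61/6 = 311/6.
Numerically: ≈ 51.83333.
(This is only a lower bound; the true E[α(G)] may be larger.)

E[α(G)] ≥ 311/6 ≈ 51.83333.


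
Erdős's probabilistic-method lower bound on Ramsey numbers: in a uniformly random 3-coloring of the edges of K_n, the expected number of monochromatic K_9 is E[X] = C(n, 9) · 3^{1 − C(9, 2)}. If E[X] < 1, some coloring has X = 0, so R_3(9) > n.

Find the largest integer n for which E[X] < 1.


We need C(n, 9) · 3^{1 − 36} < 1, i.e. C(n, 9) < 3^{36 − 1} = 50031545098999707.
Check values of n near the boundary:
  n = 296: C(296, 9) = 42513789098994080; 42513789098994080 < 50031545098999707? YES
  n = 297: C(297, 9) = 43842345008337645; 43842345008337645 < 50031545098999707? YES
  n = 298: C(298, 9) = 45207677551849890; 45207677551849890 < 50031545098999707? YES
  n = 299: C(299, 9) = 46610674441390059; 46610674441390059 < 50031545098999707? YES
  n = 300: C(300, 9) = 48052241692154700; 48052241692154700 < 50031545098999707? YES
  n = 301: C(301, 9) = 49533303936090975; 49533303936090975 < 50031545098999707? YES
  n = 302: C(302, 9) = 51054804739588650; 51054804739588650 < 50031545098999707? NO
  n = 303: C(303, 9) = 52617706925494425; 52617706925494425 < 50031545098999707? NO
The largest n with C(n, 9) < 50031545098999707 is n = 301 (where E[X] = 16511101312030325/16677181699666569 ≈ 0.990). Hence R_3(9) > 301, i.e. R_3(9) ≥ 302.

Largest n = 301; hence R_3(9) > 301.


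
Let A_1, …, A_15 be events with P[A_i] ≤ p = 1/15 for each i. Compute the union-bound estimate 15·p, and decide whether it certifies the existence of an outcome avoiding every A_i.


Union bound: P[∪_{i=1}^{15} A_i] ≤ Σ_i P[A_i] ≤ 15·p = 15·(1/15) = 1.
Numerically: 1 ≈ 1.0000000.
Is 1 < 1? NO.
Since the bound 1 is ≥ 1, the union bound is uninformative here; it does NOT by itself certify existence.

15·p = 1 ≈ 1.0000000; existence NOT certified by the union bound.


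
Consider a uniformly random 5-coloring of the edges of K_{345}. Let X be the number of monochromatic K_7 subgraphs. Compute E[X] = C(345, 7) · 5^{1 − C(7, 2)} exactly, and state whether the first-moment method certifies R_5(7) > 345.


E[X] = C(345, 7) · 5^{1 − 21} = 108567596033820 · 5^{−20} = 108567596033820/95367431640625.
As a reduced fraction: E[X] = 21713519206764/19073486328125 ≈ 1.138.
Is E[X] < 1? NO.
Since E[X] ≥ 1, the first-moment bound is inconclusive at n = 345; it does NOT by itself certify R_5(7) > 345.

E[X] = 21713519206764/19073486328125 ≈ 1.138; E[X] ≥ 1; first-moment method inconclusive here.


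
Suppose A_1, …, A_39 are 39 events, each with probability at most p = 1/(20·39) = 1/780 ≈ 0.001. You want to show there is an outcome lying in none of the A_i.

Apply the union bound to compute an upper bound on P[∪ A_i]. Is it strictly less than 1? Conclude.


Union bound: P[∪_{i=1}^{39} A_i] ≤ Σ_i P[A_i] ≤ 39·p = 39·(1/780) = 1/20.
Numerically: 1/20 ≈ 0.050.
Is 1/20 < 1? YES.
Since P[∪ A_i] ≤ 1/20 < 1, the complement has P[∩ A_i^c] ≥ 1 − 1/20 = 19/20 > 0, so some outcome avoids every A_i.

39·p = 1/20 ≈ 0.050; existence CERTIFIED by the union bound.


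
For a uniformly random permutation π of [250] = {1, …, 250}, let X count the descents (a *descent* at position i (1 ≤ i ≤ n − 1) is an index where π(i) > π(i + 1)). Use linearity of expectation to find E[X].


Write X = Σ X_I over i = 1, …, 249, with X_I the indicator of one descent.
There are 249 indicators.
For each fixed i, the pair (π(i), π(i+1)) is a uniformly random ordered pair of distinct values from {1, …, 250}; by symmetry P[π(i) > π(i+1)] = 1/2.
By linearity: E[X] = 249 · (1/2) = (250 − 1) · (1/2) = 249/2 ≈ 124.50000.

E[X] = 249/2 = 124.50000.


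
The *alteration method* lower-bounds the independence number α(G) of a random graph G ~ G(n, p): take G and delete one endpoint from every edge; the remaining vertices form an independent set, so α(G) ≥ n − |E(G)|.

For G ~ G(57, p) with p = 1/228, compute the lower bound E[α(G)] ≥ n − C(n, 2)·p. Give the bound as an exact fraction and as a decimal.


E[|E(G)|] = C(57, 2)·p = 1596 · (1/228) = 7.
E[α(G)] ≥ n − E[|E(G)|] = 57 − 7 = 50.
Numerically: ≈ 50.0000.
(This is only a lower bound; the true E[α(G)] may be larger.)

E[α(G)] ≥ 50 ≈ 50.0000.


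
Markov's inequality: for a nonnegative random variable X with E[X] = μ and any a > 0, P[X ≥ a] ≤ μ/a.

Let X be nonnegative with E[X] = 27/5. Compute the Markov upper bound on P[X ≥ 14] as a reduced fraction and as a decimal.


μ = E[X] = 27/5, a = 14.
Markov: P[X ≥ 14] ≤ μ/a = (27/5)/14 = 27/70.
Numerically: ≈ 0.386.
(Since a = 14 > μ = 5.400, the bound 27/70 is < 1 and informative.)

P[X ≥ 14] ≤ 27/70 ≈ 0.386.


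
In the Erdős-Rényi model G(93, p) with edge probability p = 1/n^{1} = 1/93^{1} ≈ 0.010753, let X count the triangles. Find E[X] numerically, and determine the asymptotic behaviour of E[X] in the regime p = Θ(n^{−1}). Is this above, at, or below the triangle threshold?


Number of potential triangles: C(93, 3) = 129766.
Each occurs with probability p³ ≈ (0.010753)³ ≈ 1.2432291e-06.
By linearity: E[X] = C(93, 3)·p³ ≈ 129766 · 1.2432291e-06 ≈ 0.16133.
Here α = 1, so p = 1/n is exactly at the triangle threshold p ~ 1/n. Asymptotically E[X] → c³/6 = 1³/6 = 1/6 ≈ 0.16667, a bounded constant. In this regime the triangle count is asymptotically Poisson(c³/6).

E[X] ≈ 0.16133; in regime p = Θ(1/n^{1}) E[X] stays bounded (at the triangle threshold p ~ 1/n).


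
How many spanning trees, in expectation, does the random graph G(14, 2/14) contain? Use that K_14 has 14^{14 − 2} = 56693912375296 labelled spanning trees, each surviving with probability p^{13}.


K_14 has 14^{14 − 2} = 56693912375296 labelled spanning trees.
For each such spanning tree H, let X_H = 1 if all 13 edges of H are present in G. Then P[X_H = 1] = p^{13} = (1/7)^{13} = 1/96889010407.
Summing the indicators: E[X] = Σ_H E[X_H] = 56693912375296 · p^{13} = 56693912375296 · 1/96889010407 = 4096/7.
Numerically: E[X] ≈ 585.1.

E[X] = 56693912375296 · (1/7)^{13} = 4096/7 ≈ 585.1.


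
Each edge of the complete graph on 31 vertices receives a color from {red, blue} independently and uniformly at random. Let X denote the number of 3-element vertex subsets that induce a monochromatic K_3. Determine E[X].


Let X = Σ_S X_S over the C(31, 3) = 4495 subsets S of size 3, where X_S = 1 if the K_3 on S is monochromatic.
For a fixed S, the K_3 on S has C(3, 2) = 3 edges. P[all 3 edges red] = (1/2)^3, and likewise for blue, so P[monochromatic] = 2·(1/2)^3 = 2^{1 − 3} = 1/4.
By linearity of expectation: E[X] = C(31, 3) · 2^{1 − 3} = 4495 · 1/4 = 4495/4.
Numerically: E[X] ≈ 1123.7500.

E[X] = C(31,3)·2^(1−C(3,2)) = 4495/4 ≈ 1123.7500.


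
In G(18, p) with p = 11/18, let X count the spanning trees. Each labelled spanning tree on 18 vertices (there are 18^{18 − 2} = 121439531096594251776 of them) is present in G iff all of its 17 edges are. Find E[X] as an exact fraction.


K_18 has 18^{18 − 2} = 121439531096594251776 labelled spanning trees.
For each such spanning tree H, let X_H = 1 if all 17 edges of H are present in G. Then P[X_H = 1] = p^{17} = (11/18)^{17} = 505447028499293771/2185911559738696531968.
By linearity: E[X] = Σ_H E[X_H] = 121439531096594251776 · p^{17} = 121439531096594251776 · 505447028499293771/2185911559738696531968 = 505447028499293771/18.
Numerically: E[X] ≈ 2.81e+16.

E[X] = 121439531096594251776 · (11/18)^{17} = 505447028499293771/18 ≈ 2.81e+16.


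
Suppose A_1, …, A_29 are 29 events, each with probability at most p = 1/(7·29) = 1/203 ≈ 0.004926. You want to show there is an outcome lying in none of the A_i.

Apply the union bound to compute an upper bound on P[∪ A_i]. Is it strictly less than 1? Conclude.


Union bound: P[∪_{i=1}^{29} A_i] ≤ Σ_i P[A_i] ≤ 29·p = 29·(1/203) = 1/7.
Numerically: 1/7 ≈ 0.142857.
Is 1/7 < 1? YES.
Since P[∪ A_i] ≤ 1/7 < 1, the complement has P[∩ A_i^c] ≥ 1 − 1/7 = 6/7 > 0, so some outcome avoids every A_i.

29·p = 1/7 ≈ 0.142857; existence CERTIFIED by the union bound.


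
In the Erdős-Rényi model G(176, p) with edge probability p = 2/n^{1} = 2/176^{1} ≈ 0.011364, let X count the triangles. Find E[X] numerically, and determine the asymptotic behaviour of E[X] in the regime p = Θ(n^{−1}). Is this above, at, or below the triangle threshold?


Number of potential triangles: C(176, 3) = 893200.
Each occurs with probability p³ ≈ (0.011364)³ ≈ 1.4674117e-06.
By linearity: E[X] = C(176, 3)·p³ ≈ 893200 · 1.4674117e-06 ≈ 1.31069.
Here α = 1, so p = 2/n is exactly at the triangle threshold p ~ 1/n. Asymptotically E[X] → c³/6 = 2³/6 = 4/3 ≈ 1.33333, a bounded constant. In this regime the triangle count is asymptotically Poisson(c³/6).

E[X] ≈ 1.31069; in regime p = Θ(1/n^{1}) E[X] stays bounded (at the triangle threshold p ~ 1/n).
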